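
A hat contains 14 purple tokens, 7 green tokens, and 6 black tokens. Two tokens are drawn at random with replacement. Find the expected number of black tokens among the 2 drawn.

By linearity of expectation, E[X] = Σ P(draw i is black); each independent draw has P(black) = 6/27.
E[X] = 2 · 6/27 = 4/9 ≈ 0.4444.

4/9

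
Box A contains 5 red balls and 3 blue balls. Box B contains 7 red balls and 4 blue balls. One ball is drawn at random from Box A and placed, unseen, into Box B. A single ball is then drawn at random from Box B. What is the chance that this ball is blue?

Condition on how many of the transferred balls are blue (from Box A: 3 blue of 8; then Box B has 12 total).
  0 blue: C(3,0)C(5,1)/C(8,1) = 5/8; then P = 4/12
  1 blue: C(3,1)C(5,0)/C(8,1) = 3/8; then P = 5/12
P(blue from Box B) = 35/96 ≈ 0.3646.

35/96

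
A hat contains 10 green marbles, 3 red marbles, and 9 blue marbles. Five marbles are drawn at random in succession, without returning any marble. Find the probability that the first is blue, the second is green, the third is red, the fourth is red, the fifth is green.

9/5852

Multiply the conditional probability of each draw in order, without replacement, so each draw removes one from its color and from the total.
P = (9/22) · (10/21) · (3/20) · (2/19) · (9/18) = 9/5852 ≈ 0.0015.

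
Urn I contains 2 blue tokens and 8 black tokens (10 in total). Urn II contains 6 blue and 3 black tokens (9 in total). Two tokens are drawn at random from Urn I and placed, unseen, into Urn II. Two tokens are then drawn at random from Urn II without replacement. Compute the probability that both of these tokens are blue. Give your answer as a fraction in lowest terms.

784/2475

Condition on how many of the transferred tokens are blue (from Urn I: 2 blue of 10; then Urn II has 11 total).
  0 blue: C(2,0)C(8,2)/C(10,2) = 28/45; then P = C(6,2)/C(11,2) = 3/11
  1 blue: C(2,1)C(8,1)/C(10,2) = 16/45; then P = C(7,2)/C(11,2) = 21/55
  2 blue: C(2,2)C(8,0)/C(10,2) = 1/45; then P = C(8,2)/C(11,2) = 28/55
P(both blue) = 784/2475 ≈ 0.3168.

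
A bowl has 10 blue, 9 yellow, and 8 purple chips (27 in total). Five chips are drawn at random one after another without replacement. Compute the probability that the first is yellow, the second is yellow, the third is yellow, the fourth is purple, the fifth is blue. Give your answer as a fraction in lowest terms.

56/13455

Multiply the conditional probability of each draw in order, without replacement, so each draw removes one from its color and from the total.
P = (9/27) · (8/26) · (7/25) · (8/24) · (10/23) = 56/13455 ≈ 0.0042.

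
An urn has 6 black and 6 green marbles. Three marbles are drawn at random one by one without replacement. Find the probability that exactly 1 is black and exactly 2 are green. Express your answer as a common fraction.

Unordered draws without replacement: count favorable combinations over C(12,3).
Favorable = C(6,1) · C(6,2) = 90; total = C(12,3) = 220.
P = 90/220 = 9/22 ≈ 0.4091.

9/22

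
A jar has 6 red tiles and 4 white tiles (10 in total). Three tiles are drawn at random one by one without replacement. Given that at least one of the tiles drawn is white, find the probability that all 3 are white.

P(all 3 white) = C(4,3)/C(10,3) = 1/30; P(at least one white) = 1 − C(6,3)/C(10,3) = 5/6.
Since 'all 3 white' ⊆ 'at least one white', P(all 3 | at least one) = 1/30 / 5/6 = 1/25 ≈ 0.0400.

1/25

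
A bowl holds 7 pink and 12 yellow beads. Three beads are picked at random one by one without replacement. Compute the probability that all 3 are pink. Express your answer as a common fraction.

35/969

Unordered draws without replacement: count favorable combinations over C(19,3).
Favorable = C(7,3) · C(12,0) = 35; total = C(19,3) = 969.
P = 35/969 = 35/969 ≈ 0.0361.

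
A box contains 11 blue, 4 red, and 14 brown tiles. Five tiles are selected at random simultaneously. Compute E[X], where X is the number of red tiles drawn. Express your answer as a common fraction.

20/29

By linearity of expectation, E[X] = Σ P(draw i is red); by symmetry each draw (even without replacement) has P(red) = 4/29.
E[X] = 5 · 4/29 = 20/29 ≈ 0.6897.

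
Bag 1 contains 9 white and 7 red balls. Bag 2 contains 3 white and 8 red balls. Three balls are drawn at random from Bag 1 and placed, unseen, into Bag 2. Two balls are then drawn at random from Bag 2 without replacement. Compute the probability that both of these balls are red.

223/520

Condition on how many of the transferred balls are red (from Bag 1: 7 red of 16; then Bag 2 has 14 total).
  0 red: C(7,0)C(9,3)/C(16,3) = 3/20; then P = C(8,2)/C(14,2) = 4/13
  1 red: C(7,1)C(9,2)/C(16,3) = 9/20; then P = C(9,2)/C(14,2) = 36/91
  2 red: C(7,2)C(9,1)/C(16,3) = 27/80; then P = C(10,2)/C(14,2) = 45/91
  3 red: C(7,3)C(9,0)/C(16,3) = 1/16; then P = C(11,2)/C(14,2) = 55/91
P(both red) = 223/520 ≈ 0.4288.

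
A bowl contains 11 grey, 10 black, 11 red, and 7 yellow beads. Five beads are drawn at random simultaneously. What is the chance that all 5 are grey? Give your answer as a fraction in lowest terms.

22/27417

Unordered draws without replacement: count favorable combinations over C(39,5).
Favorable = C(11,5) · C(10,0) · C(11,0) · C(7,0) = 462; total = C(39,5) = 575757.
P = 462/575757 = 22/27417 ≈ 0.0008.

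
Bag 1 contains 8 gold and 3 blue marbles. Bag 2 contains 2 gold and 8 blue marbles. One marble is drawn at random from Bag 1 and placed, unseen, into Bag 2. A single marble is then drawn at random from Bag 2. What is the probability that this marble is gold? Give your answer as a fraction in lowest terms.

Condition on how many of the transferred marbles are gold (from Bag 1: 8 gold of 11; then Bag 2 has 11 total).
  0 gold: C(8,0)C(3,1)/C(11,1) = 3/11; then P = 2/11
  1 gold: C(8,1)C(3,0)/C(11,1) = 8/11; then P = 3/11
P(gold from Bag 2) = 30/121 ≈ 0.2479.

30/121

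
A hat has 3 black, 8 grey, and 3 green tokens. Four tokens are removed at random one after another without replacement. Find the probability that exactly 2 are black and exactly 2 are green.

9/1001

Unordered draws without replacement: count favorable combinations over C(14,4).
Favorable = C(3,2) · C(8,0) · C(3,2) = 9; total = C(14,4) = 1001.
P = 9/1001 = 9/1001 ≈ 0.0090.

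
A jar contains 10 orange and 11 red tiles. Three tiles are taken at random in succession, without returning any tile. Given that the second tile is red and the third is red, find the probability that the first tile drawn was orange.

10/19

P(first=orange and the second tile is red and the third is red) = (10/21)·(11/20)·(10/19) = 55/399.
P(E) = Σ over first color = 55/399 + 33/266 = 11/42.
By Bayes, P(first=orange | E) = 55/399 / 11/42 = 10/19 ≈ 0.5263.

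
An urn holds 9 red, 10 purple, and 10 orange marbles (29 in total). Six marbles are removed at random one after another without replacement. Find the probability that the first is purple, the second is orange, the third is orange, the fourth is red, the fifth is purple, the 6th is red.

Multiply the conditional probability of each draw in order, without replacement, so each draw removes one from its color and from the total.
P = (10/29) · (10/28) · (9/27) · (9/26) · (9/25) · (8/24) = 9/5278 ≈ 0.0017.

9/5278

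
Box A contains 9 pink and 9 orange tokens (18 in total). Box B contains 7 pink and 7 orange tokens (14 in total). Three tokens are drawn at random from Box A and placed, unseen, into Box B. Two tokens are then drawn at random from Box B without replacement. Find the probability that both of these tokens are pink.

Condition on how many of the transferred tokens are pink (from Box A: 9 pink of 18; then Box B has 17 total).
  0 pink: C(9,0)C(9,3)/C(18,3) = 7/68; then P = C(7,2)/C(17,2) = 21/136
  1 pink: C(9,1)C(9,2)/C(18,3) = 27/68; then P = C(8,2)/C(17,2) = 7/34
  2 pink: C(9,2)C(9,1)/C(18,3) = 27/68; then P = C(9,2)/C(17,2) = 9/34
  3 pink: C(9,3)C(9,0)/C(18,3) = 7/68; then P = C(10,2)/C(17,2) = 45/136
P(both pink) = 1095/4624 ≈ 0.2368.

1095/4624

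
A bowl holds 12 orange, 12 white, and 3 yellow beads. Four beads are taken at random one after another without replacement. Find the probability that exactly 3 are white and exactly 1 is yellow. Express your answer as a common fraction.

Unordered draws without replacement: count favorable combinations over C(27,4).
Favorable = C(12,0) · C(12,3) · C(3,1) = 660; total = C(27,4) = 17550.
P = 660/17550 = 22/585 ≈ 0.0376.

22/585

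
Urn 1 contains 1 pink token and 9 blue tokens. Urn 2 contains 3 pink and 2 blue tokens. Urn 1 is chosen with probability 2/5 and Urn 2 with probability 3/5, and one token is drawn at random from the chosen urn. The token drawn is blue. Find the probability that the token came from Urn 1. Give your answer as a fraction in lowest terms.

3/5

P(blue | Urn 1) = 9/10; P(blue | Urn 2) = 2/5.
P(blue) = 2/5·9/10 + 3/5·2/5 = 3/5.
By Bayes' rule, P(Urn 1 | blue) = 9/25 / 3/5 = 3/5 ≈ 0.6000.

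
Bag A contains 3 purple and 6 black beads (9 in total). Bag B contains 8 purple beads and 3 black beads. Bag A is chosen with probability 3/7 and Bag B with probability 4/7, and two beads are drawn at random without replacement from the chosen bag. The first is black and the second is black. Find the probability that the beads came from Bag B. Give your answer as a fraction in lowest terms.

48/323

P(E | Bag A) = 5/12; P(E | Bag B) = 3/55.
P(E) = 3/7·5/12 + 4/7·3/55 = 323/1540.
By Bayes' rule, P(Bag B | E) = 12/385 / 323/1540 = 48/323 ≈ 0.1486.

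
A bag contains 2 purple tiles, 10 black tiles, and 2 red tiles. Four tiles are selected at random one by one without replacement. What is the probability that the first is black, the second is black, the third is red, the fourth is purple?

15/1001

Multiply the conditional probability of each draw in order, without replacement, so each draw removes one from its color and from the total.
P = (10/14) · (9/13) · (2/12) · (2/11) = 15/1001 ≈ 0.0150.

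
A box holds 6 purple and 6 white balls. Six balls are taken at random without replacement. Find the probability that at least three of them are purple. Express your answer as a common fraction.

Sum the hypergeometric tail for j = 3,…,6 purple balls.
Favorable = C(6,3)·C(6,3) + C(6,4)·C(6,2) + C(6,5)·C(6,1) + C(6,6)·C(6,0) = 662; total = C(12,6) = 924.
P = 662/924 = 331/462 ≈ 0.7165.

331/462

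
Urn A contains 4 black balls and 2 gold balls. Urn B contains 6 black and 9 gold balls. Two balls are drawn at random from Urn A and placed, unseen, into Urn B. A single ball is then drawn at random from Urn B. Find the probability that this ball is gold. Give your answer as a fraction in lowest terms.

29/51

Condition on how many of the transferred balls are gold (from Urn A: 2 gold of 6; then Urn B has 17 total).
  0 gold: C(2,0)C(4,2)/C(6,2) = 2/5; then P = 9/17
  1 gold: C(2,1)C(4,1)/C(6,2) = 8/15; then P = 10/17
  2 gold: C(2,2)C(4,0)/C(6,2) = 1/15; then P = 11/17
P(gold from Urn B) = 29/51 ≈ 0.5686.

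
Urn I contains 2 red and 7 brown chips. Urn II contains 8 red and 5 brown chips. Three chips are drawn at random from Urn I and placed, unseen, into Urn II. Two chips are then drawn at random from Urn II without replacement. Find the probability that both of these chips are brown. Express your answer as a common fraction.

281/1440

Condition on how many of the transferred chips are brown (from Urn I: 7 brown of 9; then Urn II has 16 total).
  1 brown: C(7,1)C(2,2)/C(9,3) = 1/12; then P = C(6,2)/C(16,2) = 1/8
  2 brown: C(7,2)C(2,1)/C(9,3) = 1/2; then P = C(7,2)/C(16,2) = 7/40
  3 brown: C(7,3)C(2,0)/C(9,3) = 5/12; then P = C(8,2)/C(16,2) = 7/30
P(both brown) = 281/1440 ≈ 0.1951.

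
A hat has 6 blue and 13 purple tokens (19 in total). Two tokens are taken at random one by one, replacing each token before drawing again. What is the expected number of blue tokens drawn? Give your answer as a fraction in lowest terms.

By linearity of expectation, E[X] = Σ P(draw i is blue); each independent draw has P(blue) = 6/19.
E[X] = 2 · 6/19 = 12/19 ≈ 0.6316.

12/19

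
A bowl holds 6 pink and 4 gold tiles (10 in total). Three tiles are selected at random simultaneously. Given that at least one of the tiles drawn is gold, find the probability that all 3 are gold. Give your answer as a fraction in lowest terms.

P(all 3 gold) = C(4,3)/C(10,3) = 1/30; P(at least one gold) = 1 − C(6,3)/C(10,3) = 5/6.
Since 'all 3 gold' ⊆ 'at least one gold', P(all 3 | at least one) = 1/30 / 5/6 = 1/25 ≈ 0.0400.

1/25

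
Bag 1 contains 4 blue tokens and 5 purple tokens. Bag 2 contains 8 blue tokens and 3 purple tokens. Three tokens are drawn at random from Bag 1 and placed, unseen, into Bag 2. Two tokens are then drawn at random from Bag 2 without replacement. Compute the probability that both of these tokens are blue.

Condition on how many of the transferred tokens are blue (from Bag 1: 4 blue of 9; then Bag 2 has 14 total).
  0 blue: C(4,0)C(5,3)/C(9,3) = 5/42; then P = C(8,2)/C(14,2) = 4/13
  1 blue: C(4,1)C(5,2)/C(9,3) = 10/21; then P = C(9,2)/C(14,2) = 36/91
  2 blue: C(4,2)C(5,1)/C(9,3) = 5/14; then P = C(10,2)/C(14,2) = 45/91
  3 blue: C(4,3)C(5,0)/C(9,3) = 1/21; then P = C(11,2)/C(14,2) = 55/91
P(both blue) = 235/546 ≈ 0.4304.

235/546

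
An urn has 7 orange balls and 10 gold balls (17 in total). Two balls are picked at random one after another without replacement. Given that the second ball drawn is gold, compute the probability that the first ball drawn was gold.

9/16

P(first=gold and the second ball drawn is gold) = (10/17)·(9/16) = 45/136.
P(the second ball drawn is gold) = Σ over first color = 35/136 + 45/136 = 10/17.
By Bayes, P(first=gold | the second ball drawn is gold) = 45/136 / 10/17 = 9/16 ≈ 0.5625.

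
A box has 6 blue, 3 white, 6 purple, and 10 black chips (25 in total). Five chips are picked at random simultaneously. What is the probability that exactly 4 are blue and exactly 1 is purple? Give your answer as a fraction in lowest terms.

3/1771

Unordered draws without replacement: count favorable combinations over C(25,5).
Favorable = C(6,4) · C(3,0) · C(6,1) · C(10,0) = 90; total = C(25,5) = 53130.
P = 90/53130 = 3/1771 ≈ 0.0017.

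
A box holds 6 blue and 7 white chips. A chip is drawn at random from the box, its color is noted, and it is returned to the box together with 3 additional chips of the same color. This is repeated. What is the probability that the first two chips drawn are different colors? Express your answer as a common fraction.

21/52

Either white then blue, or blue then white; after the first draw the total is 16.
P = (7/13)·(6/16) + (6/13)·(7/16) = 21/52 ≈ 0.4038.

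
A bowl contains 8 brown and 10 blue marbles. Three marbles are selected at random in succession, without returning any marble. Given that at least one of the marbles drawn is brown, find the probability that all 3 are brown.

7/87

P(all 3 brown) = C(8,3)/C(18,3) = 7/102; P(at least one brown) = 1 − C(10,3)/C(18,3) = 29/34.
Since 'all 3 brown' ⊆ 'at least one brown', P(all 3 | at least one) = 7/102 / 29/34 = 7/87 ≈ 0.0805.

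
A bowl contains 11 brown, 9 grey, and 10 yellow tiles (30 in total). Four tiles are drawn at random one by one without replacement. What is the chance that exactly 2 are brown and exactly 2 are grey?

44/609

Unordered draws without replacement: count favorable combinations over C(30,4).
Favorable = C(11,2) · C(9,2) · C(10,0) = 1980; total = C(30,4) = 27405.
P = 1980/27405 = 44/609 ≈ 0.0722.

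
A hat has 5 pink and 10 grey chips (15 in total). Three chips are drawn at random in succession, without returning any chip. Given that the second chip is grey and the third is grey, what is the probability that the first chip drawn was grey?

8/13

P(first=grey and the second chip is grey and the third is grey) = (10/15)·(9/14)·(8/13) = 24/91.
P(E) = Σ over first color = 15/91 + 24/91 = 3/7.
By Bayes, P(first=grey | E) = 24/91 / 3/7 = 8/13 ≈ 0.6154.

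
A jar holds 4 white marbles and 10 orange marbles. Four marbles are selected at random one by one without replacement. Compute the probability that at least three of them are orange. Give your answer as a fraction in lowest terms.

690/1001

Sum the hypergeometric tail for j = 3,…,4 orange marbles.
Favorable = C(10,3)·C(4,1) + C(10,4)·C(4,0) = 690; total = C(14,4) = 1001.
P = 690/1001 = 690/1001 ≈ 0.6893.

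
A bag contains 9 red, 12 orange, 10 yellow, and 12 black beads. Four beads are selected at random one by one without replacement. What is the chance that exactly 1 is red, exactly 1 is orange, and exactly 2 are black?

Unordered draws without replacement: count favorable combinations over C(43,4).
Favorable = C(9,1) · C(12,1) · C(10,0) · C(12,2) = 7128; total = C(43,4) = 123410.
P = 7128/123410 = 3564/61705 ≈ 0.0578.

3564/61705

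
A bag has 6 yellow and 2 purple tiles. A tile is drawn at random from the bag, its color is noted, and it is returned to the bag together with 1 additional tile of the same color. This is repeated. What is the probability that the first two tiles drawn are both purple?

1/12

After a purple draw the bag holds 3 purple out of 9.
P = (2/8)·(3/9) = 1/12 ≈ 0.0833.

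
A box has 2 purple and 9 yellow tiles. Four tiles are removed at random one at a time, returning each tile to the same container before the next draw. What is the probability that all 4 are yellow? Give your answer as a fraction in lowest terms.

6561/14641

Multiply the conditional probability of each draw in order, with replacement (the composition resets each draw).
P = (9/11) · (9/11) · (9/11) · (9/11) = 6561/14641 ≈ 0.4481.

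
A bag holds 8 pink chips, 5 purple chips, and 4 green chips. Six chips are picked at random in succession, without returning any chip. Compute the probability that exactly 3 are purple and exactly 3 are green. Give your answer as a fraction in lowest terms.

5/1547

Unordered draws without replacement: count favorable combinations over C(17,6).
Favorable = C(8,0) · C(5,3) · C(4,3) = 40; total = C(17,6) = 12376.
P = 40/12376 = 5/1547 ≈ 0.0032.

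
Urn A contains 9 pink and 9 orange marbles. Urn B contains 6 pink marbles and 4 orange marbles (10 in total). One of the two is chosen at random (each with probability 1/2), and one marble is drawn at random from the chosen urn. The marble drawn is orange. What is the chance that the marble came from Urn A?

5/9

P(orange | Urn A) = 1/2; P(orange | Urn B) = 2/5.
P(orange) = 1/2·1/2 + 1/2·2/5 = 9/20.
By Bayes' rule, P(Urn A | orange) = 1/4 / 9/20 = 5/9 ≈ 0.5556.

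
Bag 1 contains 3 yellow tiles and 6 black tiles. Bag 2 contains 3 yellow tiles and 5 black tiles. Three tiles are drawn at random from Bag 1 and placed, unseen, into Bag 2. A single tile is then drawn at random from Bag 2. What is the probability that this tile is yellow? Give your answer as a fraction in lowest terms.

Condition on how many of the transferred tiles are yellow (from Bag 1: 3 yellow of 9; then Bag 2 has 11 total).
  0 yellow: C(3,0)C(6,3)/C(9,3) = 5/21; then P = 3/11
  1 yellow: C(3,1)C(6,2)/C(9,3) = 15/28; then P = 4/11
  2 yellow: C(3,2)C(6,1)/C(9,3) = 3/14; then P = 5/11
  3 yellow: C(3,3)C(6,0)/C(9,3) = 1/84; then P = 6/11
P(yellow from Bag 2) = 4/11 ≈ 0.3636.

4/11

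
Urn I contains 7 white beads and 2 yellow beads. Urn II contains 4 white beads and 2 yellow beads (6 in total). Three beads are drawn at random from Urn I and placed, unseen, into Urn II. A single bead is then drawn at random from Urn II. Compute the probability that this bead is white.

Condition on how many of the transferred beads are white (from Urn I: 7 white of 9; then Urn II has 9 total).
  1 white: C(7,1)C(2,2)/C(9,3) = 1/12; then P = 5/9
  2 white: C(7,2)C(2,1)/C(9,3) = 1/2; then P = 6/9
  3 white: C(7,3)C(2,0)/C(9,3) = 5/12; then P = 7/9
P(white from Urn II) = 19/27 ≈ 0.7037.

19/27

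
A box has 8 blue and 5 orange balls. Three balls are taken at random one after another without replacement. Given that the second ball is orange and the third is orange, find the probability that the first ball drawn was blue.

8/11

P(first=blue and the second ball is orange and the third is orange) = (8/13)·(5/12)·(4/11) = 40/429.
P(E) = Σ over first color = 40/429 + 5/143 = 5/39.
By Bayes, P(first=blue | E) = 40/429 / 5/39 = 8/11 ≈ 0.7273.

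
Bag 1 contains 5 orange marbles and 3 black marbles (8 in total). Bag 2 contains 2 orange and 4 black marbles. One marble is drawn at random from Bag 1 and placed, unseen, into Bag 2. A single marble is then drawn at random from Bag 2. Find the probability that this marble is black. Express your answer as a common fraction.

Condition on how many of the transferred marbles are black (from Bag 1: 3 black of 8; then Bag 2 has 7 total).
  0 black: C(3,0)C(5,1)/C(8,1) = 5/8; then P = 4/7
  1 black: C(3,1)C(5,0)/C(8,1) = 3/8; then P = 5/7
P(black from Bag 2) = 5/8 ≈ 0.6250.

5/8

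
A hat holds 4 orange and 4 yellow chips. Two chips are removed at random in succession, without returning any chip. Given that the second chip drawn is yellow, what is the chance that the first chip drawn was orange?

4/7

P(first=orange and the second chip drawn is yellow) = (4/8)·(4/7) = 2/7.
P(the second chip drawn is yellow) = Σ over first color = 2/7 + 3/14 = 1/2.
By Bayes, P(first=orange | the second chip drawn is yellow) = 2/7 / 1/2 = 4/7 ≈ 0.5714.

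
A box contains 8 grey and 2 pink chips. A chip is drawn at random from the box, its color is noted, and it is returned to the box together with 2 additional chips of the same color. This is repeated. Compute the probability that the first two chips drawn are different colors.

4/15

Either pink then grey, or grey then pink; after the first draw the total is 12.
P = (2/10)·(8/12) + (8/10)·(2/12) = 4/15 ≈ 0.2667.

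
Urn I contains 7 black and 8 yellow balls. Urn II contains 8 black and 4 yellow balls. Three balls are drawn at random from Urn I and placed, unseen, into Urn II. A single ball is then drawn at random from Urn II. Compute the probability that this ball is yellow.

Condition on how many of the transferred balls are yellow (from Urn I: 8 yellow of 15; then Urn II has 15 total).
  0 yellow: C(8,0)C(7,3)/C(15,3) = 1/13; then P = 4/15
  1 yellow: C(8,1)C(7,2)/C(15,3) = 24/65; then P = 5/15
  2 yellow: C(8,2)C(7,1)/C(15,3) = 28/65; then P = 6/15
  3 yellow: C(8,3)C(7,0)/C(15,3) = 8/65; then P = 7/15
P(yellow from Urn II) = 28/75 ≈ 0.3733.

28/75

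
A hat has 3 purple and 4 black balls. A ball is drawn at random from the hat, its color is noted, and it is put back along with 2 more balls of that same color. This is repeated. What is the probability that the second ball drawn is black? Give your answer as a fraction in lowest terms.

4/7

Condition on the first draw. If first is black (prob 4/7), second-black has prob (6)/(9); if not (prob 3/7), it has prob 4/(9).
P = (4/7)·(6/9) + (3/7)·(4/9) = 4/7 ≈ 0.5714.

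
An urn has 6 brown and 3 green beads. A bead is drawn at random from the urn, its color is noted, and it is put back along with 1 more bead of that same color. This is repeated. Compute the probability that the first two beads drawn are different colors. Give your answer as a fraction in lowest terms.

2/5

Either brown then green, or green then brown; after the first draw the total is 10.
P = (6/9)·(3/10) + (3/9)·(6/10) = 2/5 ≈ 0.4000.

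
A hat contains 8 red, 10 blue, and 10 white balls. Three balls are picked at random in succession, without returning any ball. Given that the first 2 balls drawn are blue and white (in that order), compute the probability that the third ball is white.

After removing 1 blue, 1 white, the hat has 9 white out of 26 remaining.
P(third is white | given) = 9/26 ≈ 0.3462.

9/26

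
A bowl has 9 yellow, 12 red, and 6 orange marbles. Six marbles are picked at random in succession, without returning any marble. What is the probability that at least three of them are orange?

433/4290

Sum the hypergeometric tail for j = 3,…,6 orange marbles.
Favorable = C(6,3)·C(21,3) + C(6,4)·C(21,2) + C(6,5)·C(21,1) + C(6,6)·C(21,0) = 29877; total = C(27,6) = 296010.
P = 29877/296010 = 433/4290 ≈ 0.1009.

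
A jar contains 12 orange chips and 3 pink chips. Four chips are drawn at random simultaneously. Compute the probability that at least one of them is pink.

58/91

Use the complement: P(at least one pink) = 1 − P(no pink).
P(none) = C(12,4)/C(15,4) = 495/1365.
So P = 1 − 495/1365 = 58/91 ≈ 0.6374.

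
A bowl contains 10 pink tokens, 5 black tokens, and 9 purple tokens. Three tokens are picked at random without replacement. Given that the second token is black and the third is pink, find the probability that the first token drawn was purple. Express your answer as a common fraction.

9/22

P(first=purple and the second token is black and the third is pink) = (9/24)·(5/23)·(10/22) = 75/2024.
P(E) = Σ over first color = 75/2024 + 25/1518 + 75/2024 = 25/276.
By Bayes, P(first=purple | E) = 75/2024 / 25/276 = 9/22 ≈ 0.4091.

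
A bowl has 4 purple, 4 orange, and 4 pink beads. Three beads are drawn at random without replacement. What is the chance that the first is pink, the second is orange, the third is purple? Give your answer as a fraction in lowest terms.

8/165

Multiply the conditional probability of each draw in order, without replacement, so each draw removes one from its color and from the total.
P = (4/12) · (4/11) · (4/10) = 8/165 ≈ 0.0485.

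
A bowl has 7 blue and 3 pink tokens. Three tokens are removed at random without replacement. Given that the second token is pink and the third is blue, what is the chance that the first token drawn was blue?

3/4

P(first=blue and the second token is pink and the third is blue) = (7/10)·(3/9)·(6/8) = 7/40.
P(E) = Σ over first color = 7/40 + 7/120 = 7/30.
By Bayes, P(first=blue | E) = 7/40 / 7/30 = 3/4 ≈ 0.7500.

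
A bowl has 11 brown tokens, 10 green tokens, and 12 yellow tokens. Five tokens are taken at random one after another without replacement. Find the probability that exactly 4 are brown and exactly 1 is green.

25/1798

Unordered draws without replacement: count favorable combinations over C(33,5).
Favorable = C(11,4) · C(10,1) · C(12,0) = 3300; total = C(33,5) = 237336.
P = 3300/237336 = 25/1798 ≈ 0.0139.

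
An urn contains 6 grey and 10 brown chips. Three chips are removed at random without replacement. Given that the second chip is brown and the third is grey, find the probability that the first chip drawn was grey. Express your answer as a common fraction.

5/14

P(first=grey and the second chip is brown and the third is grey) = (6/16)·(10/15)·(5/14) = 5/56.
P(E) = Σ over first color = 5/56 + 9/56 = 1/4.
By Bayes, P(first=grey | E) = 5/56 / 1/4 = 5/14 ≈ 0.3571.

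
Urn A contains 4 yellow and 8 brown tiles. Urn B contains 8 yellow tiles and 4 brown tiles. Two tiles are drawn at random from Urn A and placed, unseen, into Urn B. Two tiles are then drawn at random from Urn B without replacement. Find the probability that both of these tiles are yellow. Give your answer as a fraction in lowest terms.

1103/3003

Condition on how many of the transferred tiles are yellow (from Urn A: 4 yellow of 12; then Urn B has 14 total).
  0 yellow: C(4,0)C(8,2)/C(12,2) = 14/33; then P = C(8,2)/C(14,2) = 4/13
  1 yellow: C(4,1)C(8,1)/C(12,2) = 16/33; then P = C(9,2)/C(14,2) = 36/91
  2 yellow: C(4,2)C(8,0)/C(12,2) = 1/11; then P = C(10,2)/C(14,2) = 45/91
P(both yellow) = 1103/3003 ≈ 0.3673.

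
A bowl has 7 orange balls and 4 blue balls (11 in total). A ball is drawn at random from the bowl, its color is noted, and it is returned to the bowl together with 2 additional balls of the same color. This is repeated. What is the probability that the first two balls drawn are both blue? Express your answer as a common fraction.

After a blue draw the bowl holds 6 blue out of 13.
P = (4/11)·(6/13) = 24/143 ≈ 0.1678.

24/143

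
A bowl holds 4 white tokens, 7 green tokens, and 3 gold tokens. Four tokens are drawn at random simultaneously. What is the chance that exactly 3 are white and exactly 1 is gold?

Unordered draws without replacement: count favorable combinations over C(14,4).
Favorable = C(4,3) · C(7,0) · C(3,1) = 12; total = C(14,4) = 1001.
P = 12/1001 = 12/1001 ≈ 0.0120.

12/1001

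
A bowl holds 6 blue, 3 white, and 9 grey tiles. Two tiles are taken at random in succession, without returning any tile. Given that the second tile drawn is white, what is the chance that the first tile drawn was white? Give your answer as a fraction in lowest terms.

2/17

P(first=white and the second tile drawn is white) = (3/18)·(2/17) = 1/51.
P(the second tile drawn is white) = Σ over first color = 1/17 + 1/51 + 3/34 = 1/6.
By Bayes, P(first=white | the second tile drawn is white) = 1/51 / 1/6 = 2/17 ≈ 0.1176.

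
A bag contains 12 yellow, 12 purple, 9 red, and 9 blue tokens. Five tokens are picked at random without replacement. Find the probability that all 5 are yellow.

66/70889

Unordered draws without replacement: count favorable combinations over C(42,5).
Favorable = C(12,5) · C(12,0) · C(9,0) · C(9,0) = 792; total = C(42,5) = 850668.
P = 792/850668 = 66/70889 ≈ 0.0009.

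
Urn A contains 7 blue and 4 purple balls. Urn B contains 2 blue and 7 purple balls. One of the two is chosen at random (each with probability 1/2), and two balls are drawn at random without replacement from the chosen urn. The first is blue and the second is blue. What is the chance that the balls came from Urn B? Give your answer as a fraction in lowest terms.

P(E | Urn A) = 21/55; P(E | Urn B) = 1/36.
P(E) = 1/2·21/55 + 1/2·1/36 = 811/3960.
By Bayes' rule, P(Urn B | E) = 1/72 / 811/3960 = 55/811 ≈ 0.0678.

55/811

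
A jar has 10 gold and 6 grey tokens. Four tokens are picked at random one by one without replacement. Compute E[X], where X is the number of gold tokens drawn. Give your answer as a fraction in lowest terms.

5/2

By linearity of expectation, E[X] = Σ P(draw i is gold); by symmetry each draw (even without replacement) has P(gold) = 10/16.
E[X] = 4 · 10/16 = 5/2 ≈ 2.5000.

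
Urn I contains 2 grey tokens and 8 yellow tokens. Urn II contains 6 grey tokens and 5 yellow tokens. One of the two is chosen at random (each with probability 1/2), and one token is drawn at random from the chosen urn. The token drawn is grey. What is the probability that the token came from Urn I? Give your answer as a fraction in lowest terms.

P(grey | Urn I) = 1/5; P(grey | Urn II) = 6/11.
P(grey) = 1/2·1/5 + 1/2·6/11 = 41/110.
By Bayes' rule, P(Urn I | grey) = 1/10 / 41/110 = 11/41 ≈ 0.2683.

11/41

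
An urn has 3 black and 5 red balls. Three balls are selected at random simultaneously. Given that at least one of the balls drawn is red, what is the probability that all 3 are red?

P(all 3 red) = C(5,3)/C(8,3) = 5/28; P(at least one red) = 1 − C(3,3)/C(8,3) = 55/56.
Since 'all 3 red' ⊆ 'at least one red', P(all 3 | at least one) = 5/28 / 55/56 = 2/11 ≈ 0.1818.

2/11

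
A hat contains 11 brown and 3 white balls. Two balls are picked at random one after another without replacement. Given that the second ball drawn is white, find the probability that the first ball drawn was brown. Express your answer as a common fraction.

11/13

P(first=brown and the second ball drawn is white) = (11/14)·(3/13) = 33/182.
P(the second ball drawn is white) = Σ over first color = 33/182 + 3/91 = 3/14.
By Bayes, P(first=brown | the second ball drawn is white) = 33/182 / 3/14 = 11/13 ≈ 0.8462.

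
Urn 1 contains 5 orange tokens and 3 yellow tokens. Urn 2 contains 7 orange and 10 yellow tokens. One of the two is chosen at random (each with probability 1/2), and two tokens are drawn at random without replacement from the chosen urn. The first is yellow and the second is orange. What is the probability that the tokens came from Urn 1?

P(E | Urn 1) = 15/56; P(E | Urn 2) = 35/136.
P(E) = 1/2·15/56 + 1/2·35/136 = 125/476.
By Bayes' rule, P(Urn 1 | E) = 15/112 / 125/476 = 51/100 ≈ 0.5100.

51/100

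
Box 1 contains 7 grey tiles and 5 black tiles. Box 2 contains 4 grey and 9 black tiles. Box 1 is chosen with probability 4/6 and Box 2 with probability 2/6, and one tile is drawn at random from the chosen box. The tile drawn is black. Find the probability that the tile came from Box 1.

65/119

P(black | Box 1) = 5/12; P(black | Box 2) = 9/13.
P(black) = 2/3·5/12 + 1/3·9/13 = 119/234.
By Bayes' rule, P(Box 1 | black) = 5/18 / 119/234 = 65/119 ≈ 0.5462.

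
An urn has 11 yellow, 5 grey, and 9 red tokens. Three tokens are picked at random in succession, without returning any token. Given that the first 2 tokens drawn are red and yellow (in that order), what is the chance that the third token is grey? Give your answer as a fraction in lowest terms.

5/23

After removing 1 yellow, 1 red, the urn has 5 grey out of 23 remaining.
P(third is grey | given) = 5/23 ≈ 0.2174.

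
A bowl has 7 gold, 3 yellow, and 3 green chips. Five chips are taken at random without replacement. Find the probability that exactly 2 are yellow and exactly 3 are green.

Unordered draws without replacement: count favorable combinations over C(13,5).
Favorable = C(7,0) · C(3,2) · C(3,3) = 3; total = C(13,5) = 1287.
P = 3/1287 = 1/429 ≈ 0.0023.

1/429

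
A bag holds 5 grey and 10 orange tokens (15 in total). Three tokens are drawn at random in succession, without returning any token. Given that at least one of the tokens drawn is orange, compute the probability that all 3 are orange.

P(all 3 orange) = C(10,3)/C(15,3) = 24/91; P(at least one orange) = 1 − C(5,3)/C(15,3) = 89/91.
Since 'all 3 orange' ⊆ 'at least one orange', P(all 3 | at least one) = 24/91 / 89/91 = 24/89 ≈ 0.2697.

24/89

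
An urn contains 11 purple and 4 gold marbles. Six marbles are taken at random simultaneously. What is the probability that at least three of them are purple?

Sum the hypergeometric tail for j = 3,…,6 purple marbles.
Favorable = C(11,3)·C(4,3) + C(11,4)·C(4,2) + C(11,5)·C(4,1) + C(11,6)·C(4,0) = 4950; total = C(15,6) = 5005.
P = 4950/5005 = 90/91 ≈ 0.9890.

90/91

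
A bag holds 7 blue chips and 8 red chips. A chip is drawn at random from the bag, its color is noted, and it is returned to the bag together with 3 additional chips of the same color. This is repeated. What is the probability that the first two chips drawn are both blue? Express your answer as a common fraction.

7/27

After a blue draw the bag holds 10 blue out of 18.
P = (7/15)·(10/18) = 7/27 ≈ 0.2593.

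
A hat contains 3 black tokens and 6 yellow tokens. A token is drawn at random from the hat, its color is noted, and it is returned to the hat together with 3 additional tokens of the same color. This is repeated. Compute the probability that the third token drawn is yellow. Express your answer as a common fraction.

2/3

Sum over the four possibilities for the first two draws (yellow/not-yellow each), tracking how the yellow count and total change by +3 per draw.
P(third is yellow) = 2/3 ≈ 0.6667. (In a Pólya urn every draw has the same marginal probability 6/9.)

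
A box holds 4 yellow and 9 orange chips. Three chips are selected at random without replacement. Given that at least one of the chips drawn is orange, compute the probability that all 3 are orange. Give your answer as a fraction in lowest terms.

P(all 3 orange) = C(9,3)/C(13,3) = 42/143; P(at least one orange) = 1 − C(4,3)/C(13,3) = 141/143.
Since 'all 3 orange' ⊆ 'at least one orange', P(all 3 | at least one) = 42/143 / 141/143 = 14/47 ≈ 0.2979.

14/47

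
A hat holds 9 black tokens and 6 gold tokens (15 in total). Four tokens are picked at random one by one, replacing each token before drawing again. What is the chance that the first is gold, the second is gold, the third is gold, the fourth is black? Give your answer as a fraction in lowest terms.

24/625

Multiply the conditional probability of each draw in order, with replacement (the composition resets each draw).
P = (6/15) · (6/15) · (6/15) · (9/15) = 24/625 ≈ 0.0384.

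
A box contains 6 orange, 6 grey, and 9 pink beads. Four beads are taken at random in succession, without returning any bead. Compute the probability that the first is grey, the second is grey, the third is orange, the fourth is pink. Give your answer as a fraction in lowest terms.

3/266

Multiply the conditional probability of each draw in order, without replacement, so each draw removes one from its color and from the total.
P = (6/21) · (5/20) · (6/19) · (9/18) = 3/266 ≈ 0.0113.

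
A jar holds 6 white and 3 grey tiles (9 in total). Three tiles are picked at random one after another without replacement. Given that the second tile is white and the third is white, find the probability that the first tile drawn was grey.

P(first=grey and the second tile is white and the third is white) = (3/9)·(6/8)·(5/7) = 5/28.
P(E) = Σ over first color = 5/21 + 5/28 = 5/12.
By Bayes, P(first=grey | E) = 5/28 / 5/12 = 3/7 ≈ 0.4286.

3/7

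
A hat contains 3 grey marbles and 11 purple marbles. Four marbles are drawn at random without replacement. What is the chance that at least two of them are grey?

16/91

Sum the hypergeometric tail for j = 2,…,3 grey marbles.
Favorable = C(3,2)·C(11,2) + C(3,3)·C(11,1) = 176; total = C(14,4) = 1001.
P = 176/1001 = 16/91 ≈ 0.1758.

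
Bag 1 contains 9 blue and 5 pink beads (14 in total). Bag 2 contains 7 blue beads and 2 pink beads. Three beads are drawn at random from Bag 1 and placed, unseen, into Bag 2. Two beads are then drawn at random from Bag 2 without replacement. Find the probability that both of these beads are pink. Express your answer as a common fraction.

Condition on how many of the transferred beads are pink (from Bag 1: 5 pink of 14; then Bag 2 has 12 total).
  0 pink: C(5,0)C(9,3)/C(14,3) = 3/13; then P = C(2,2)/C(12,2) = 1/66
  1 pink: C(5,1)C(9,2)/C(14,3) = 45/91; then P = C(3,2)/C(12,2) = 1/22
  2 pink: C(5,2)C(9,1)/C(14,3) = 45/182; then P = C(4,2)/C(12,2) = 1/11
  3 pink: C(5,3)C(9,0)/C(14,3) = 5/182; then P = C(5,2)/C(12,2) = 5/33
P(both pink) = 158/3003 ≈ 0.0526.

158/3003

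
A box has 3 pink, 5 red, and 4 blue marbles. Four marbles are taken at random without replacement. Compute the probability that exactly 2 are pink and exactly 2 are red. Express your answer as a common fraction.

2/33

Unordered draws without replacement: count favorable combinations over C(12,4).
Favorable = C(3,2) · C(5,2) · C(4,0) = 30; total = C(12,4) = 495.
P = 30/495 = 2/33 ≈ 0.0606.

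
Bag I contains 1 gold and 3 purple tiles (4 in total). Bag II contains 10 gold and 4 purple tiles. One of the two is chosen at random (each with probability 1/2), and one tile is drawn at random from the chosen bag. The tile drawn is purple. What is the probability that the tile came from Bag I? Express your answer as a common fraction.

P(purple | Bag I) = 3/4; P(purple | Bag II) = 2/7.
P(purple) = 1/2·3/4 + 1/2·2/7 = 29/56.
By Bayes' rule, P(Bag I | purple) = 3/8 / 29/56 = 21/29 ≈ 0.7241.

21/29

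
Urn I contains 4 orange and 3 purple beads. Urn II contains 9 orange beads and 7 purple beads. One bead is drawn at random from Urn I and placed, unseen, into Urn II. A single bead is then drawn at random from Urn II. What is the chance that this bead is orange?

67/119

Condition on how many of the transferred beads are orange (from Urn I: 4 orange of 7; then Urn II has 17 total).
  0 orange: C(4,0)C(3,1)/C(7,1) = 3/7; then P = 9/17
  1 orange: C(4,1)C(3,0)/C(7,1) = 4/7; then P = 10/17
P(orange from Urn II) = 67/119 ≈ 0.5630.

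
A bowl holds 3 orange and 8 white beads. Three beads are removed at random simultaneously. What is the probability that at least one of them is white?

Use the complement: P(at least one white) = 1 − P(no white).
P(none) = C(3,3)/C(11,3) = 1/165.
So P = 1 − 1/165 = 164/165 ≈ 0.9939.

164/165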